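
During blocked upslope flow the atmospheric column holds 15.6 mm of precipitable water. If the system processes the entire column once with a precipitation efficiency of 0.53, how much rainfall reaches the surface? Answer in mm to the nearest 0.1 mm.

rainfall ≈ 8.3 mm

Rainfall = ε × PW = 0.53 × 15.6 = 8.3 mm.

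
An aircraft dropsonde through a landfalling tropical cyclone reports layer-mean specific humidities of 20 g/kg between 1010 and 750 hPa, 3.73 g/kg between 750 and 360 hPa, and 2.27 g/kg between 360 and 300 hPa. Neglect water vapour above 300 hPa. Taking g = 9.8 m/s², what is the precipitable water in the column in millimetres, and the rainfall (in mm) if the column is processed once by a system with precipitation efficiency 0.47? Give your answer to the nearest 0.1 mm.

PW ≈ 69.3 mm; rainfall ≈ 32.6 mm

Precipitable water is the column-integrated vapour mass per unit area: PW = (1/g) Σ q̄ Δp, with q in kg/kg and Δp in Pa (1 kg/m² of water = 1 mm).
Layer 1010–750 hPa: Δp = 260 hPa = 26000 Pa, q̄ = 0.02 kg/kg → 0.02 × 26000 / 9.8 = 53.06 mm
Layer 750–360 hPa: Δp = 390 hPa = 39000 Pa, q̄ = 0.00373 kg/kg → 0.00373 × 39000 / 9.8 = 14.84 mm
Layer 360–300 hPa: Δp = 60 hPa = 6000 Pa, q̄ = 0.00227 kg/kg → 0.00227 × 6000 / 9.8 = 1.39 mm
PW = 53.06 + 14.84 + 1.39 = 69.29 ≈ 69.3 mm.
Rainfall = ε × PW = 0.47 × 69.3 = 32.6 mm.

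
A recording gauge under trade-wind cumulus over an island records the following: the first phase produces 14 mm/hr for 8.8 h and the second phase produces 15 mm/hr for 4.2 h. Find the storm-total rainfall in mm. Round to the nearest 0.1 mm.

total ≈ 186.2 mm

Total = Σ Rᵢ Δtᵢ = 14 × 8.8 + 15 × 4.2
      = 123.2 + 63 = 186.2 mm.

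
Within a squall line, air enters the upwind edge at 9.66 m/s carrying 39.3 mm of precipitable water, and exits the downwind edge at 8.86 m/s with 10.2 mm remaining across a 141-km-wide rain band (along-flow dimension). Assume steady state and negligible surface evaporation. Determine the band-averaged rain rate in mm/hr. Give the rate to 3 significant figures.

R ≈ 7.39 mm/hr

Column moisture flux per unit crosswind length is F = V × PW.
Inflow: F_in = 9.66 × 39.3 = 379.638 mm·m/s
Outflow: F_out = 8.86 × 10.2 = 90.372 mm·m/s
Steady-state rate R = (F_in − F_out)/L = (379.638 − 90.372) / 141000 m = 2.052e-03 mm/s.
R = 2.052e-03 × 3600 = 7.39 mm/hr.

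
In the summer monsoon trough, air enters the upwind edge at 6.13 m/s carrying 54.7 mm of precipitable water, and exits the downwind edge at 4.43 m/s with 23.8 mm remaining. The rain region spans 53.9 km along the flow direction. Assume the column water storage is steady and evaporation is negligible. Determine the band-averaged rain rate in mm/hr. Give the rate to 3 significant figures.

Column moisture flux per unit crosswind length is F = V × PW.
Inflow: F_in = 6.13 × 54.7 = 335.311 mm·m/s
Outflow: F_out = 4.43 × 23.8 = 105.434 mm·m/s
Steady-state rate R = (F_in − F_out)/L = (335.311 − 105.434) / 53900 m = 4.265e-03 mm/s.
R = 4.265e-03 × 3600 = 15.4 mm/hr.

R ≈ 15.4 mm/hr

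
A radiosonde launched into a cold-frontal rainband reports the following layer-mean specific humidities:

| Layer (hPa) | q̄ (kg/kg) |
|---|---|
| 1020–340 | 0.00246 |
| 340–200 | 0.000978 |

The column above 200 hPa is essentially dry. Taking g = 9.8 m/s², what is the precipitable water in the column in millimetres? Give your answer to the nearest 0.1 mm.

Precipitable water is the column-integrated vapour mass per unit area: PW = (1/g) Σ q̄ Δp, with q in kg/kg and Δp in Pa (1 kg/m² of water = 1 mm).
Layer 1020–340 hPa: Δp = 680 hPa = 68000 Pa, q̄ = 0.00246 kg/kg → 0.00246 × 68000 / 9.8 = 17.07 mm
Layer 340–200 hPa: Δp = 140 hPa = 14000 Pa, q̄ = 0.000978 kg/kg → 0.000978 × 14000 / 9.8 = 1.40 mm
PW = 17.07 + 1.40 = 18.47 ≈ 18.5 mm.

PW ≈ 18.5 mm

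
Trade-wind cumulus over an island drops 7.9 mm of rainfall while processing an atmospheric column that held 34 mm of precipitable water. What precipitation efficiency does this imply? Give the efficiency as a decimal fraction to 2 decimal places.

ε ≈ 0.23

ε = rainfall / PW = 7.9 / 34 = 0.23.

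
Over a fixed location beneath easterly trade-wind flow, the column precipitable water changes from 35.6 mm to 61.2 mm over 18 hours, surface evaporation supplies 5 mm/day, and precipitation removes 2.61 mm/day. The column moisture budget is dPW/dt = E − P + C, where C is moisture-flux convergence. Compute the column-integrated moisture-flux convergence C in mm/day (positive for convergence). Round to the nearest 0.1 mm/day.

C ≈ 31.7 mm/day

dPW/dt = (61.2 − 35.6) mm / (18/24 day) = +34.133 mm/day.
C = dPW/dt − E + P = (+34.133) − 5 + 2.61 = 31.7 mm/day.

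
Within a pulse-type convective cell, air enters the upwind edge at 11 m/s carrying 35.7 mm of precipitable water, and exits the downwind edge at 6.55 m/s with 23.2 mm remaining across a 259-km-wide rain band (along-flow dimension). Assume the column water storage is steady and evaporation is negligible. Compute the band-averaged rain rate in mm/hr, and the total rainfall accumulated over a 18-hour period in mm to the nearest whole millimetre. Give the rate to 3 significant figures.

R ≈ 3.35 mm/hr; total ≈ 60 mm

Column moisture flux per unit crosswind length is F = V × PW.
Inflow: F_in = 11 × 35.7 = 392.7 mm·m/s
Outflow: F_out = 6.55 × 23.2 = 151.96 mm·m/s
Steady-state rate R = (F_in − F_out)/L = (392.7 − 151.96) / 259000 m = 9.295e-04 mm/s.
R = 9.295e-04 × 3600 = 3.35 mm/hr.
Over 18 h: total = 3.35 × 18 = 60.3 ≈ 60 mm.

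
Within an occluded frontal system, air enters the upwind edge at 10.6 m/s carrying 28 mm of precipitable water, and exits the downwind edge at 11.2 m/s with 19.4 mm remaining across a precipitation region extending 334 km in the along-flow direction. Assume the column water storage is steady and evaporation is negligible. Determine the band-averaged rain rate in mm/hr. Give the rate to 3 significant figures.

Column moisture flux per unit crosswind length is F = V × PW.
Inflow: F_in = 10.6 × 28 = 296.8 mm·m/s
Outflow: F_out = 11.2 × 19.4 = 217.28 mm·m/s
Steady-state rate R = (F_in − F_out)/L = (296.8 − 217.28) / 334000 m = 2.381e-04 mm/s.
R = 2.381e-04 × 3600 = 0.857 mm/hr.

R ≈ 0.857 mm/hr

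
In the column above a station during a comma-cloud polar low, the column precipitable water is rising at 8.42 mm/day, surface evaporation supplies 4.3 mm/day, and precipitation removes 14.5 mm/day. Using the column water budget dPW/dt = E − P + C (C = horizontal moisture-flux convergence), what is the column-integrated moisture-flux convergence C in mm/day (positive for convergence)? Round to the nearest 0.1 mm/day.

C ≈ 18.6 mm/day

dPW/dt = +8.42 mm/day.
C = dPW/dt − E + P = (+8.42) − 4.3 + 14.5 = 18.6 mm/day.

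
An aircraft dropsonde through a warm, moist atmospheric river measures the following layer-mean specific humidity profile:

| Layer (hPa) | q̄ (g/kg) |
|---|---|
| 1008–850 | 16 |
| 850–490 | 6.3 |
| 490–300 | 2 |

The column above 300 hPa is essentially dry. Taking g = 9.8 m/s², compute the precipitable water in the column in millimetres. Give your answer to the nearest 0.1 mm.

Precipitable water is the column-integrated vapour mass per unit area: PW = (1/g) Σ q̄ Δp, with q in kg/kg and Δp in Pa (1 kg/m² of water = 1 mm).
Layer 1008–850 hPa: Δp = 158 hPa = 15800 Pa, q̄ = 0.016 kg/kg → 0.016 × 15800 / 9.8 = 25.80 mm
Layer 850–490 hPa: Δp = 360 hPa = 36000 Pa, q̄ = 0.0063 kg/kg → 0.0063 × 36000 / 9.8 = 23.14 mm
Layer 490–300 hPa: Δp = 190 hPa = 19000 Pa, q̄ = 0.002 kg/kg → 0.002 × 19000 / 9.8 = 3.88 mm
PW = 25.80 + 23.14 + 3.88 = 52.82 ≈ 52.8 mm.

PW ≈ 52.8 mm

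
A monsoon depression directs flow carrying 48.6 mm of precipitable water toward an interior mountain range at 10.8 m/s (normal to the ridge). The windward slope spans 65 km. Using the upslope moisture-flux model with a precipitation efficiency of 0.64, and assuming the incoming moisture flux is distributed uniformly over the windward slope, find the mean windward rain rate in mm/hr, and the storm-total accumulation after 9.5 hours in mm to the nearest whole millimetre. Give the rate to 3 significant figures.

R ≈ 18.6 mm/hr; total ≈ 177 mm

Incoming column moisture flux per unit ridge length: F = V × PW = 10.8 × 48.6 = 524.88 mm·m/s.
Spread over the 65 km slope with efficiency ε = 0.64: R = ε·F/W = 0.64 × 524.88 / 65000 m = 5.168e-03 mm/s.
R = 5.168e-03 × 3600 = 18.6 mm/hr.
Over 9.5 h: total = 18.6 × 9.5 = 176.7 ≈ 177 mm.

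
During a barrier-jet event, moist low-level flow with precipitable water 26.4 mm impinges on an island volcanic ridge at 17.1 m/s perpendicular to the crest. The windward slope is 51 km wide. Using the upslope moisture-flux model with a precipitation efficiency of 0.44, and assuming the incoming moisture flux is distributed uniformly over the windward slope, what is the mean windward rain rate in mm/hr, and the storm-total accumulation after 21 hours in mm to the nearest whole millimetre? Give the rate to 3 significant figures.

Incoming column moisture flux per unit ridge length: F = V × PW = 17.1 × 26.4 = 451.44 mm·m/s.
Spread over the 51 km slope with efficiency ε = 0.44: R = ε·F/W = 0.44 × 451.44 / 51000 m = 3.895e-03 mm/s.
R = 3.895e-03 × 3600 = 14.0 mm/hr.
Over 21 h: total = 14.0 × 21 = 294 mm.

R ≈ 14.0 mm/hr; total ≈ 294 mm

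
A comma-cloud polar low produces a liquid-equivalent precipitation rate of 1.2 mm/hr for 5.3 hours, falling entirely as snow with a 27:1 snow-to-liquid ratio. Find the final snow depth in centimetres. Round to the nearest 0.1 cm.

snow depth ≈ 17.2 cm

Liquid-equivalent depth = 1.2 × 5.3 = 6.36 mm.
Snow depth = 6.36 mm × 27 = 171.72 mm = 17.2 cm.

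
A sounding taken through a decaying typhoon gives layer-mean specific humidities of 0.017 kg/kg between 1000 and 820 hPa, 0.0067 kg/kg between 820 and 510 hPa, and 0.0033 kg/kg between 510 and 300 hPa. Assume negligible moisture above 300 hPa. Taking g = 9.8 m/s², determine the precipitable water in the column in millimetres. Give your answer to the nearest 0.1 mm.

Precipitable water is the column-integrated vapour mass per unit area: PW = (1/g) Σ q̄ Δp, with q in kg/kg and Δp in Pa (1 kg/m² of water = 1 mm).
Layer 1000–820 hPa: Δp = 180 hPa = 18000 Pa, q̄ = 0.017 kg/kg → 0.017 × 18000 / 9.8 = 31.22 mm
Layer 820–510 hPa: Δp = 310 hPa = 31000 Pa, q̄ = 0.0067 kg/kg → 0.0067 × 31000 / 9.8 = 21.19 mm
Layer 510–300 hPa: Δp = 210 hPa = 21000 Pa, q̄ = 0.0033 kg/kg → 0.0033 × 21000 / 9.8 = 7.07 mm
PW = 31.22 + 21.19 + 7.07 = 59.48 ≈ 59.5 mm.

PW ≈ 59.5 mm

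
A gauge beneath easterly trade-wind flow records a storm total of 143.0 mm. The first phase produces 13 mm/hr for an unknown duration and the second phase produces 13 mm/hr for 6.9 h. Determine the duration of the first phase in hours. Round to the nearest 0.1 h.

duration ≈ 4.1 h

Known phases: 13 × 6.9 = 89.7 mm.
Remaining depth = 143.0 − 89.7 = 53.3 mm.
Duration = 53.3 / 13 = 4.1 h.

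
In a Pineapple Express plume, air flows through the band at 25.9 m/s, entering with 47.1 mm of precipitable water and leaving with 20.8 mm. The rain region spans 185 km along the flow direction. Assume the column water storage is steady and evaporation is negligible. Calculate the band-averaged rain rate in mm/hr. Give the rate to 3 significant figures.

Column moisture flux per unit crosswind length is F = V × PW.
Inflow: F_in = 25.9 × 47.1 = 1219.89 mm·m/s
Outflow: F_out = 25.9 × 20.8 = 538.72 mm·m/s
Steady-state rate R = (F_in − F_out)/L = (1219.89 − 538.72) / 185000 m = 3.682e-03 mm/s.
R = 3.682e-03 × 3600 = 13.3 mm/hr.

R ≈ 13.3 mm/hr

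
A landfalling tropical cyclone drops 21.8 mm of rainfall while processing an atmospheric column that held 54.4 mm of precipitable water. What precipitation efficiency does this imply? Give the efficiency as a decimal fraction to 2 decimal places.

ε = rainfall / PW = 21.8 / 54.4 = 0.40.

ε ≈ 0.40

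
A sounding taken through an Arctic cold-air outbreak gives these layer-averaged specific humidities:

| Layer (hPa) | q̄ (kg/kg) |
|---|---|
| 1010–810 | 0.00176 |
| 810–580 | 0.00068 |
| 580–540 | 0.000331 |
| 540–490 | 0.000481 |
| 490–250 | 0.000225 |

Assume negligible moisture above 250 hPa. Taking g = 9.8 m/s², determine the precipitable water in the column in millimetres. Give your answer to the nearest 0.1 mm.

Precipitable water is the column-integrated vapour mass per unit area: PW = (1/g) Σ q̄ Δp, with q in kg/kg and Δp in Pa (1 kg/m² of water = 1 mm).
Layer 1010–810 hPa: Δp = 200 hPa = 20000 Pa, q̄ = 0.00176 kg/kg → 0.00176 × 20000 / 9.8 = 3.59 mm
Layer 810–580 hPa: Δp = 230 hPa = 23000 Pa, q̄ = 0.00068 kg/kg → 0.00068 × 23000 / 9.8 = 1.60 mm
Layer 580–540 hPa: Δp = 40 hPa = 4000 Pa, q̄ = 0.000331 kg/kg → 0.000331 × 4000 / 9.8 = 0.14 mm
Layer 540–490 hPa: Δp = 50 hPa = 5000 Pa, q̄ = 0.000481 kg/kg → 0.000481 × 5000 / 9.8 = 0.25 mm
Layer 490–250 hPa: Δp = 240 hPa = 24000 Pa, q̄ = 0.000225 kg/kg → 0.000225 × 24000 / 9.8 = 0.55 mm
PW = 3.59 + 1.60 + 0.14 + 0.25 + 0.55 = 6.13 ≈ 6.1 mm.

PW ≈ 6.1 mm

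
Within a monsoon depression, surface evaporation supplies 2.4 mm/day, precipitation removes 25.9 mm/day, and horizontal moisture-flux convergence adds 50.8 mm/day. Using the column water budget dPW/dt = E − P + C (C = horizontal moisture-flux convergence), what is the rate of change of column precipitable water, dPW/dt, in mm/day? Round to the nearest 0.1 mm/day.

dPW/dt ≈ 27.3 mm/day

dPW/dt = E − P + C = 2.4 − 25.9 + (50.8) = 27.3 mm/day.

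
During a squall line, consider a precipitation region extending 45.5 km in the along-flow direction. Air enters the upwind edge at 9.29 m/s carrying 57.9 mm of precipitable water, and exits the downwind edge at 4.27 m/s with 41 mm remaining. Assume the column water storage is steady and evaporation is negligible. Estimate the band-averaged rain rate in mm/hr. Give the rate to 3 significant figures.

R ≈ 28.7 mm/hr

Column moisture flux per unit crosswind length is F = V × PW.
Inflow: F_in = 9.29 × 57.9 = 537.891 mm·m/s
Outflow: F_out = 4.27 × 41 = 175.07 mm·m/s
Steady-state rate R = (F_in − F_out)/L = (537.891 − 175.07) / 45500 m = 7.974e-03 mm/s.
R = 7.974e-03 × 3600 = 28.7 mm/hr.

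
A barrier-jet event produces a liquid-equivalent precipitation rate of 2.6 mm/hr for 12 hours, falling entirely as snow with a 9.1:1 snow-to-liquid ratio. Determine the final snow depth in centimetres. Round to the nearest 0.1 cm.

Liquid-equivalent depth = 2.6 × 12 = 31.2 mm.
Snow depth = 31.2 mm × 9.1 = 283.92 mm = 28.4 cm.

snow depth ≈ 28.4 cm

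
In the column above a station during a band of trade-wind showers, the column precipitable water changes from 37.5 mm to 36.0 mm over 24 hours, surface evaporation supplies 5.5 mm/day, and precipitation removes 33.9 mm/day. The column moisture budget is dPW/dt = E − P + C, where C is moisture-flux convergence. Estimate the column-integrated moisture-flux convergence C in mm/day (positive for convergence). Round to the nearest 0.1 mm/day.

dPW/dt = (36.0 − 37.5) mm / (24/24 day) = -1.500 mm/day.
C = dPW/dt − E + P = (-1.500) − 5.5 + 33.9 = 26.9 mm/day.

C ≈ 26.9 mm/day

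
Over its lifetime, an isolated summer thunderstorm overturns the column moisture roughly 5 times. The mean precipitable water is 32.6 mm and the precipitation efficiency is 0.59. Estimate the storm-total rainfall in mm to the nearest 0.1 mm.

Each cycle deposits ε × PW = 0.59 × 32.6 = 19.234 mm.
Over 5 cycles: 5 × 19.234 = 96.2 mm.

rainfall ≈ 96.2 mm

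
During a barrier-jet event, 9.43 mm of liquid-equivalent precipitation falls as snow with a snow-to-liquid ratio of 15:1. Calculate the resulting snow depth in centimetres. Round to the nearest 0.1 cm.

snow depth ≈ 14.1 cm

Snow depth = liquid × ratio = 9.43 mm × 15 = 141.45 mm = 14.1 cm.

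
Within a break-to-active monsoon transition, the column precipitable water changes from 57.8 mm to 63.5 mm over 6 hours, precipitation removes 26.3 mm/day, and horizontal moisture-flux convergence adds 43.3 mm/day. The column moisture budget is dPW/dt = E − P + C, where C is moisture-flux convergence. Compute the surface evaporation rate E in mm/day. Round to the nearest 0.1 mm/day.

dPW/dt = (63.5 − 57.8) mm / (6/24 day) = +22.800 mm/day.
E = dPW/dt + P − C = (+22.800) + 26.3 − (43.3) = 5.8 mm/day.

E ≈ 5.8 mm/day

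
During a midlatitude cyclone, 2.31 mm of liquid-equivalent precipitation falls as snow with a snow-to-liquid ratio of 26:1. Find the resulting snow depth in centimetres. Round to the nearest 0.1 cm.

snow depth ≈ 6.0 cm

Snow depth = liquid × ratio = 2.31 mm × 26 = 60.06 mm = 6.0 cm.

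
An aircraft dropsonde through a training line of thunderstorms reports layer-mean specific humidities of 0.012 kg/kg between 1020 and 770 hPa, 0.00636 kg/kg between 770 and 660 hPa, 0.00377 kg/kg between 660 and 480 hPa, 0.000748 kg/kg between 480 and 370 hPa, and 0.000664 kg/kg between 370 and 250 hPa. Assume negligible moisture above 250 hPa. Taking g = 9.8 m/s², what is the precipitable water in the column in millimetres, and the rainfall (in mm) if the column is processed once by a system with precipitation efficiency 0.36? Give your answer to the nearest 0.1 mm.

PW ≈ 46.3 mm; rainfall ≈ 16.7 mm

Precipitable water is the column-integrated vapour mass per unit area: PW = (1/g) Σ q̄ Δp, with q in kg/kg and Δp in Pa (1 kg/m² of water = 1 mm).
Layer 1020–770 hPa: Δp = 250 hPa = 25000 Pa, q̄ = 0.012 kg/kg → 0.012 × 25000 / 9.8 = 30.61 mm
Layer 770–660 hPa: Δp = 110 hPa = 11000 Pa, q̄ = 0.00636 kg/kg → 0.00636 × 11000 / 9.8 = 7.14 mm
Layer 660–480 hPa: Δp = 180 hPa = 18000 Pa, q̄ = 0.00377 kg/kg → 0.00377 × 18000 / 9.8 = 6.92 mm
Layer 480–370 hPa: Δp = 110 hPa = 11000 Pa, q̄ = 0.000748 kg/kg → 0.000748 × 11000 / 9.8 = 0.84 mm
Layer 370–250 hPa: Δp = 120 hPa = 12000 Pa, q̄ = 0.000664 kg/kg → 0.000664 × 12000 / 9.8 = 0.81 mm
PW = 30.61 + 7.14 + 6.92 + 0.84 + 0.81 = 46.32 ≈ 46.3 mm.
Rainfall = ε × PW = 0.36 × 46.3 = 16.7 mm.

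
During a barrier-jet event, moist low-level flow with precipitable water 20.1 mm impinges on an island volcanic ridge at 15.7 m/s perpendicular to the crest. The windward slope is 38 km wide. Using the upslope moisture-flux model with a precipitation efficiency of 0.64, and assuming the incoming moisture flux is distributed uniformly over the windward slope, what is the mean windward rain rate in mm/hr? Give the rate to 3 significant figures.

Incoming column moisture flux per unit ridge length: F = V × PW = 15.7 × 20.1 = 315.57 mm·m/s.
Spread over the 38 km slope with efficiency ε = 0.64: R = ε·F/W = 0.64 × 315.57 / 38000 m = 5.315e-03 mm/s.
R = 5.315e-03 × 3600 = 19.1 mm/hr.

R ≈ 19.1 mm/hr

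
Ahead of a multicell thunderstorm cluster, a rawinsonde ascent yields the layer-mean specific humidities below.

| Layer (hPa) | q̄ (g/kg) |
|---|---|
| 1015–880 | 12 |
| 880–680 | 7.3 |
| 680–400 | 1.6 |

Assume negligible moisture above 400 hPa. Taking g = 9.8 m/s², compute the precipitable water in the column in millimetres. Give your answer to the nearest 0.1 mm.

Precipitable water is the column-integrated vapour mass per unit area: PW = (1/g) Σ q̄ Δp, with q in kg/kg and Δp in Pa (1 kg/m² of water = 1 mm).
Layer 1015–880 hPa: Δp = 135 hPa = 13500 Pa, q̄ = 0.012 kg/kg → 0.012 × 13500 / 9.8 = 16.53 mm
Layer 880–680 hPa: Δp = 200 hPa = 20000 Pa, q̄ = 0.0073 kg/kg → 0.0073 × 20000 / 9.8 = 14.90 mm
Layer 680–400 hPa: Δp = 280 hPa = 28000 Pa, q̄ = 0.0016 kg/kg → 0.0016 × 28000 / 9.8 = 4.57 mm
PW = 16.53 + 14.90 + 4.57 = 36.00 ≈ 36.0 mm.

PW ≈ 36.0 mm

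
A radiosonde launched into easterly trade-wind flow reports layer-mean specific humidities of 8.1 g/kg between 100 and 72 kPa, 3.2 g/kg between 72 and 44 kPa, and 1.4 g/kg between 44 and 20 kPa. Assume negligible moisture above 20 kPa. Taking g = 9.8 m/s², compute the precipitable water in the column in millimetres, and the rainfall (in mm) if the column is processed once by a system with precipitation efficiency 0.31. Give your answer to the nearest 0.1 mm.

PW ≈ 35.7 mm; rainfall ≈ 11.1 mm

Precipitable water is the column-integrated vapour mass per unit area: PW = (1/g) Σ q̄ Δp, with q in kg/kg and Δp in Pa (1 kg/m² of water = 1 mm).
Layer 100–72 kPa: Δp = 280 hPa = 28000 Pa, q̄ = 0.0081 kg/kg → 0.0081 × 28000 / 9.8 = 23.14 mm
Layer 72–44 kPa: Δp = 280 hPa = 28000 Pa, q̄ = 0.0032 kg/kg → 0.0032 × 28000 / 9.8 = 9.14 mm
Layer 44–20 kPa: Δp = 240 hPa = 24000 Pa, q̄ = 0.0014 kg/kg → 0.0014 × 24000 / 9.8 = 3.43 mm
PW = 23.14 + 9.14 + 3.43 = 35.71 ≈ 35.7 mm.
Rainfall = ε × PW = 0.31 × 35.7 = 11.1 mm.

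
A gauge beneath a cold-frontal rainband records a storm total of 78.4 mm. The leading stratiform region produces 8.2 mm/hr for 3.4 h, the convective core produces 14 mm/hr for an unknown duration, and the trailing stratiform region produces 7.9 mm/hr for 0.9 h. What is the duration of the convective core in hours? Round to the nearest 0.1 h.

Known phases: 8.2 × 3.4 + 7.9 × 0.9 = 27.88 + 7.11 = 34.99 mm.
Remaining depth = 78.4 − 34.99 = 43.41 mm.
Duration = 43.41 / 14 = 3.1 h.

duration ≈ 3.1 h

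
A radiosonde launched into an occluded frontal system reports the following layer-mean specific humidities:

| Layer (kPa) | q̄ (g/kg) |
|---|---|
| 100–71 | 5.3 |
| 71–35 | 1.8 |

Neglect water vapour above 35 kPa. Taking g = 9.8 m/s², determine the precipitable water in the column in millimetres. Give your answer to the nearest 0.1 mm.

Precipitable water is the column-integrated vapour mass per unit area: PW = (1/g) Σ q̄ Δp, with q in kg/kg and Δp in Pa (1 kg/m² of water = 1 mm).
Layer 100–71 kPa: Δp = 290 hPa = 29000 Pa, q̄ = 0.0053 kg/kg → 0.0053 × 29000 / 9.8 = 15.68 mm
Layer 71–35 kPa: Δp = 360 hPa = 36000 Pa, q̄ = 0.0018 kg/kg → 0.0018 × 36000 / 9.8 = 6.61 mm
PW = 15.68 + 6.61 = 22.29 ≈ 22.3 mm.

PW ≈ 22.3 mm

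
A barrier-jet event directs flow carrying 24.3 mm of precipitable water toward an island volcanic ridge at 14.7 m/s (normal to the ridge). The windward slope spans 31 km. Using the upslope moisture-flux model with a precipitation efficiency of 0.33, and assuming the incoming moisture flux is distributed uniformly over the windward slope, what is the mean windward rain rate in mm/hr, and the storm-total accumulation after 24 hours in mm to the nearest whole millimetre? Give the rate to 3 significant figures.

R ≈ 13.7 mm/hr; total ≈ 329 mm

Incoming column moisture flux per unit ridge length: F = V × PW = 14.7 × 24.3 = 357.21 mm·m/s.
Spread over the 31 km slope with efficiency ε = 0.33: R = ε·F/W = 0.33 × 357.21 / 31000 m = 3.803e-03 mm/s.
R = 3.803e-03 × 3600 = 13.7 mm/hr.
Over 24 h: total = 13.7 × 24 = 328.8 ≈ 329 mm.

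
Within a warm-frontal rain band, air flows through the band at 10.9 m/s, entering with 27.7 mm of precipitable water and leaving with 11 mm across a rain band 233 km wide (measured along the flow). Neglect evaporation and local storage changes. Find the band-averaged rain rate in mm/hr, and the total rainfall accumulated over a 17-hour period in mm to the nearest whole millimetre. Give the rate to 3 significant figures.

R ≈ 2.81 mm/hr; total ≈ 48 mm

Column moisture flux per unit crosswind length is F = V × PW.
Inflow: F_in = 10.9 × 27.7 = 301.93 mm·m/s
Outflow: F_out = 10.9 × 11 = 119.9 mm·m/s
Steady-state rate R = (F_in − F_out)/L = (301.93 − 119.9) / 233000 m = 7.812e-04 mm/s.
R = 7.812e-04 × 3600 = 2.81 mm/hr.
Over 17 h: total = 2.81 × 17 = 47.77 ≈ 48 mm.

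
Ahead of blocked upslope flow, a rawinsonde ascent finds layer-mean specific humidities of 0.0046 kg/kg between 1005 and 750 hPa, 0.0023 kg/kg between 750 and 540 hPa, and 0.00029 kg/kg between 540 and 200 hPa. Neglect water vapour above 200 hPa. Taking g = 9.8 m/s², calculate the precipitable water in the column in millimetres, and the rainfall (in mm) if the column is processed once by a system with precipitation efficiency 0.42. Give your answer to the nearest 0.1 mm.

Precipitable water is the column-integrated vapour mass per unit area: PW = (1/g) Σ q̄ Δp, with q in kg/kg and Δp in Pa (1 kg/m² of water = 1 mm).
Layer 1005–750 hPa: Δp = 255 hPa = 25500 Pa, q̄ = 0.0046 kg/kg → 0.0046 × 25500 / 9.8 = 11.97 mm
Layer 750–540 hPa: Δp = 210 hPa = 21000 Pa, q̄ = 0.0023 kg/kg → 0.0023 × 21000 / 9.8 = 4.93 mm
Layer 540–200 hPa: Δp = 340 hPa = 34000 Pa, q̄ = 0.00029 kg/kg → 0.00029 × 34000 / 9.8 = 1.01 mm
PW = 11.97 + 4.93 + 1.01 = 17.91 ≈ 17.9 mm.
Rainfall = ε × PW = 0.42 × 17.9 = 7.5 mm.

PW ≈ 17.9 mm; rainfall ≈ 7.5 mm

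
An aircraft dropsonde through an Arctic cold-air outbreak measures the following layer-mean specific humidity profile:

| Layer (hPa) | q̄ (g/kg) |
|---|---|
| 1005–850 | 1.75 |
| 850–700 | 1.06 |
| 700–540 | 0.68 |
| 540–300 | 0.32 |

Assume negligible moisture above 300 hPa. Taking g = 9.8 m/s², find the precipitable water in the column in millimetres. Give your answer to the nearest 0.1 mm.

Precipitable water is the column-integrated vapour mass per unit area: PW = (1/g) Σ q̄ Δp, with q in kg/kg and Δp in Pa (1 kg/m² of water = 1 mm).
Layer 1005–850 hPa: Δp = 155 hPa = 15500 Pa, q̄ = 0.00175 kg/kg → 0.00175 × 15500 / 9.8 = 2.77 mm
Layer 850–700 hPa: Δp = 150 hPa = 15000 Pa, q̄ = 0.00106 kg/kg → 0.00106 × 15000 / 9.8 = 1.62 mm
Layer 700–540 hPa: Δp = 160 hPa = 16000 Pa, q̄ = 0.00068 kg/kg → 0.00068 × 16000 / 9.8 = 1.11 mm
Layer 540–300 hPa: Δp = 240 hPa = 24000 Pa, q̄ = 0.00032 kg/kg → 0.00032 × 24000 / 9.8 = 0.78 mm
PW = 2.77 + 1.62 + 1.11 + 0.78 = 6.28 ≈ 6.3 mm.

PW ≈ 6.3 mm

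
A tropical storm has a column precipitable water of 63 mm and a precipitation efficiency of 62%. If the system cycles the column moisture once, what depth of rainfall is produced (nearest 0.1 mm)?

rainfall ≈ 39.1 mm

Rainfall = ε × PW = 0.62 × 63 = 39.1 mm.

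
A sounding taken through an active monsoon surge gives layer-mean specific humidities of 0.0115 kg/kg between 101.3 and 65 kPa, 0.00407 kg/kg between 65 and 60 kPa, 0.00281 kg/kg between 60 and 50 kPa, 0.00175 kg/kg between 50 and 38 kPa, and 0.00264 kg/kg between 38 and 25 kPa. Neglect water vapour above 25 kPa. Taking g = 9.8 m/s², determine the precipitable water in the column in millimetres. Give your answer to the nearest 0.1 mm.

Precipitable water is the column-integrated vapour mass per unit area: PW = (1/g) Σ q̄ Δp, with q in kg/kg and Δp in Pa (1 kg/m² of water = 1 mm).
Layer 101.3–65 kPa: Δp = 363 hPa = 36300 Pa, q̄ = 0.0115 kg/kg → 0.0115 × 36300 / 9.8 = 42.60 mm
Layer 65–60 kPa: Δp = 50 hPa = 5000 Pa, q̄ = 0.00407 kg/kg → 0.00407 × 5000 / 9.8 = 2.08 mm
Layer 60–50 kPa: Δp = 100 hPa = 10000 Pa, q̄ = 0.00281 kg/kg → 0.00281 × 10000 / 9.8 = 2.87 mm
Layer 50–38 kPa: Δp = 120 hPa = 12000 Pa, q̄ = 0.00175 kg/kg → 0.00175 × 12000 / 9.8 = 2.14 mm
Layer 38–25 kPa: Δp = 130 hPa = 13000 Pa, q̄ = 0.00264 kg/kg → 0.00264 × 13000 / 9.8 = 3.50 mm
PW = 42.60 + 2.08 + 2.87 + 2.14 + 3.50 = 53.19 ≈ 53.2 mm.

PW ≈ 53.2 mm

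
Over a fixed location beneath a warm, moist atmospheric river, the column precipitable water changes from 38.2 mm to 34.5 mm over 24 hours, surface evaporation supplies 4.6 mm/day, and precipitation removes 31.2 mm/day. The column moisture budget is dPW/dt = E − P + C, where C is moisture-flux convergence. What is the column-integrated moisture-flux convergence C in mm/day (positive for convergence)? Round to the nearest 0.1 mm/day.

C ≈ 22.9 mm/day

dPW/dt = (34.5 − 38.2) mm / (24/24 day) = -3.700 mm/day.
C = dPW/dt − E + P = (-3.700) − 4.6 + 31.2 = 22.9 mm/day.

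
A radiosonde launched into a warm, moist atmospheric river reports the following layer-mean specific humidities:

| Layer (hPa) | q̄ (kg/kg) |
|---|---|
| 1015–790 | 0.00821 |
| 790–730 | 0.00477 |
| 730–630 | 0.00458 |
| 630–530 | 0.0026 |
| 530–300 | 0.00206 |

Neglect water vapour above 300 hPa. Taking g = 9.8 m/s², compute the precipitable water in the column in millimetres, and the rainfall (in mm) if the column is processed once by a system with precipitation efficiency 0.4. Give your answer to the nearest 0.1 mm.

PW ≈ 33.9 mm; rainfall ≈ 13.6 mm

Precipitable water is the column-integrated vapour mass per unit area: PW = (1/g) Σ q̄ Δp, with q in kg/kg and Δp in Pa (1 kg/m² of water = 1 mm).
Layer 1015–790 hPa: Δp = 225 hPa = 22500 Pa, q̄ = 0.00821 kg/kg → 0.00821 × 22500 / 9.8 = 18.85 mm
Layer 790–730 hPa: Δp = 60 hPa = 6000 Pa, q̄ = 0.00477 kg/kg → 0.00477 × 6000 / 9.8 = 2.92 mm
Layer 730–630 hPa: Δp = 100 hPa = 10000 Pa, q̄ = 0.00458 kg/kg → 0.00458 × 10000 / 9.8 = 4.67 mm
Layer 630–530 hPa: Δp = 100 hPa = 10000 Pa, q̄ = 0.0026 kg/kg → 0.0026 × 10000 / 9.8 = 2.65 mm
Layer 530–300 hPa: Δp = 230 hPa = 23000 Pa, q̄ = 0.00206 kg/kg → 0.00206 × 23000 / 9.8 = 4.83 mm
PW = 18.85 + 2.92 + 4.67 + 2.65 + 4.83 = 33.92 ≈ 33.9 mm.
Rainfall = ε × PW = 0.4 × 33.9 = 13.6 mm.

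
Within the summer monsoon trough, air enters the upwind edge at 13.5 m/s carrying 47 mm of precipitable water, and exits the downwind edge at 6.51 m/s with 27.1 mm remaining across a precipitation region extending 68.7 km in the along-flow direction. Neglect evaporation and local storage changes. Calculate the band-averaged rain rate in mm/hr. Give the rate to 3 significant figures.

Column moisture flux per unit crosswind length is F = V × PW.
Inflow: F_in = 13.5 × 47 = 634.5 mm·m/s
Outflow: F_out = 6.51 × 27.1 = 176.421 mm·m/s
Steady-state rate R = (F_in − F_out)/L = (634.5 − 176.421) / 68700 m = 6.668e-03 mm/s.
R = 6.668e-03 × 3600 = 24.0 mm/hr.

R ≈ 24.0 mm/hr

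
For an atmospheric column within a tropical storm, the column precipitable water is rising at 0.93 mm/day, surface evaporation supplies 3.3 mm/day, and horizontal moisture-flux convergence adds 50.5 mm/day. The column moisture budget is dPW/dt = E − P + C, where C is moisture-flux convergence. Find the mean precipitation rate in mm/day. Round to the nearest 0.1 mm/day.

P ≈ 52.9 mm/day

dPW/dt = +0.93 mm/day.
P = E + C − dPW/dt = 3.3 + (50.5) − (+0.93) = 52.9 mm/day.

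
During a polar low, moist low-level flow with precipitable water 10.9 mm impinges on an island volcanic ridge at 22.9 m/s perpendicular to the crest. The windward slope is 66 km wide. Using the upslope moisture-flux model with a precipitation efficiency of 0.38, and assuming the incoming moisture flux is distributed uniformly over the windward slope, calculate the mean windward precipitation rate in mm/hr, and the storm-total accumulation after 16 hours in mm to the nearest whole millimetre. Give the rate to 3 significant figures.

Incoming column moisture flux per unit ridge length: F = V × PW = 22.9 × 10.9 = 249.61 mm·m/s.
Spread over the 66 km slope with efficiency ε = 0.38: R = ε·F/W = 0.38 × 249.61 / 66000 m = 1.437e-03 mm/s.
R = 1.437e-03 × 3600 = 5.17 mm/hr.
Over 16 h: total = 5.17 × 16 = 82.72 ≈ 83 mm.

R ≈ 5.17 mm/hr; total ≈ 83 mm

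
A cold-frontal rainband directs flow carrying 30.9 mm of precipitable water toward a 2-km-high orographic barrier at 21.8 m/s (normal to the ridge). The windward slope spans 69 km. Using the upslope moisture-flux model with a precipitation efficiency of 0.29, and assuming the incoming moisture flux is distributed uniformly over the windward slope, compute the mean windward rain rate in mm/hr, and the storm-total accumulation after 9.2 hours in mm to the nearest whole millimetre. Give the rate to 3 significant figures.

Incoming column moisture flux per unit ridge length: F = V × PW = 21.8 × 30.9 = 673.62 mm·m/s.
Spread over the 69 km slope with efficiency ε = 0.29: R = ε·F/W = 0.29 × 673.62 / 69000 m = 2.831e-03 mm/s.
R = 2.831e-03 × 3600 = 10.2 mm/hr.
Over 9.2 h: total = 10.2 × 9.2 = 93.84 ≈ 94 mm.

R ≈ 10.2 mm/hr; total ≈ 94 mm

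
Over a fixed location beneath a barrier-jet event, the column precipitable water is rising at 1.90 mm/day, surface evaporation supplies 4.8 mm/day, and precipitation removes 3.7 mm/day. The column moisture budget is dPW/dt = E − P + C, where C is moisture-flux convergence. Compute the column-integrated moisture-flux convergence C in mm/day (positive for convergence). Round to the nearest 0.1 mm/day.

C ≈ 0.8 mm/day

dPW/dt = +1.90 mm/day.
C = dPW/dt − E + P = (+1.90) − 4.8 + 3.7 = 0.8 mm/day.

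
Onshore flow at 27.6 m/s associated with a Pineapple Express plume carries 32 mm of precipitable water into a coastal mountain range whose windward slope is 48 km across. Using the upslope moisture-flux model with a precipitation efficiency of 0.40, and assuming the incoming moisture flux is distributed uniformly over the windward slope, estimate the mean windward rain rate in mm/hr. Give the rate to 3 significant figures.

R ≈ 26.5 mm/hr

Incoming column moisture flux per unit ridge length: F = V × PW = 27.6 × 32 = 883.2 mm·m/s.
Spread over the 48 km slope with efficiency ε = 0.40: R = ε·F/W = 0.40 × 883.2 / 48000 m = 7.360e-03 mm/s.
R = 7.360e-03 × 3600 = 26.5 mm/hr.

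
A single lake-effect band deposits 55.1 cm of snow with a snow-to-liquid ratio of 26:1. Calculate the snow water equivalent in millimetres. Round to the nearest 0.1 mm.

SWE = snow depth / ratio = 55.1 cm / 26 = 2.119 cm = 21.2 mm.

SWE ≈ 21.2 mm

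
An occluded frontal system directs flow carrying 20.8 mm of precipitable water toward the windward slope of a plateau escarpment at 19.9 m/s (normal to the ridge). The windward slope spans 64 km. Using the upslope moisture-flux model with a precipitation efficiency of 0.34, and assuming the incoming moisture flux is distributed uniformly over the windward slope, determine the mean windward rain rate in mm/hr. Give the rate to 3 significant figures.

Incoming column moisture flux per unit ridge length: F = V × PW = 19.9 × 20.8 = 413.92 mm·m/s.
Spread over the 64 km slope with efficiency ε = 0.34: R = ε·F/W = 0.34 × 413.92 / 64000 m = 2.199e-03 mm/s.
R = 2.199e-03 × 3600 = 7.92 mm/hr.

R ≈ 7.92 mm/hr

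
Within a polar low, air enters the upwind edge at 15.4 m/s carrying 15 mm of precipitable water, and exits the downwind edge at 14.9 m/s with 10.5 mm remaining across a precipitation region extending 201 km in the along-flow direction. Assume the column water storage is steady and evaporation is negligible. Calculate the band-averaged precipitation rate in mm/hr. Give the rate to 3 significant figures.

Column moisture flux per unit crosswind length is F = V × PW.
Inflow: F_in = 15.4 × 15 = 231 mm·m/s
Outflow: F_out = 14.9 × 10.5 = 156.45 mm·m/s
Steady-state rate R = (F_in − F_out)/L = (231 − 156.45) / 201000 m = 3.709e-04 mm/s.
R = 3.709e-04 × 3600 = 1.34 mm/hr.

R ≈ 1.34 mm/hr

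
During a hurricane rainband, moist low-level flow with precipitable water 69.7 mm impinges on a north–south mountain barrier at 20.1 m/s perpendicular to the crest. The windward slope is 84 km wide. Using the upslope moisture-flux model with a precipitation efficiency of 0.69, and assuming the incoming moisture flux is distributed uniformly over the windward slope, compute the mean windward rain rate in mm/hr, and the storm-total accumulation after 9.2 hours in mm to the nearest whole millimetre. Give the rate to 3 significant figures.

Incoming column moisture flux per unit ridge length: F = V × PW = 20.1 × 69.7 = 1400.97 mm·m/s.
Spread over the 84 km slope with efficiency ε = 0.69: R = ε·F/W = 0.69 × 1400.97 / 84000 m = 1.151e-02 mm/s.
R = 1.151e-02 × 3600 = 41.4 mm/hr.
Over 9.2 h: total = 41.4 × 9.2 = 380.88 ≈ 381 mm.

R ≈ 41.4 mm/hr; total ≈ 381 mm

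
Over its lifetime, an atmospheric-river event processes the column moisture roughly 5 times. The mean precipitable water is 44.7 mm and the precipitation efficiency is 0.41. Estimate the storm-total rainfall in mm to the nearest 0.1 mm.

Each cycle deposits ε × PW = 0.41 × 44.7 = 18.327 mm.
Over 5 cycles: 5 × 18.327 = 91.6 mm.

rainfall ≈ 91.6 mm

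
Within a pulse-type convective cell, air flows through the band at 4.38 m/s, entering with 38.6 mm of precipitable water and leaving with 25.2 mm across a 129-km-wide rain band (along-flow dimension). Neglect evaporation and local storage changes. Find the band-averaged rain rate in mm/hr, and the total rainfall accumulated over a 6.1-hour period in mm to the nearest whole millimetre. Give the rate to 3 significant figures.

R ≈ 1.64 mm/hr; total ≈ 10 mm

Column moisture flux per unit crosswind length is F = V × PW.
Inflow: F_in = 4.38 × 38.6 = 169.068 mm·m/s
Outflow: F_out = 4.38 × 25.2 = 110.376 mm·m/s
Steady-state rate R = (F_in − F_out)/L = (169.068 − 110.376) / 129000 m = 4.550e-04 mm/s.
R = 4.550e-04 × 3600 = 1.64 mm/hr.
Over 6.1 h: total = 1.64 × 6.1 = 10.004 ≈ 10 mm.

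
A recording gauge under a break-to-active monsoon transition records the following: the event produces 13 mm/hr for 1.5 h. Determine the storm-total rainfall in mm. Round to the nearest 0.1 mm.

Total = Σ Rᵢ Δtᵢ = 13 × 1.5
      = 19.5 = 19.5 mm.

total ≈ 19.5 mm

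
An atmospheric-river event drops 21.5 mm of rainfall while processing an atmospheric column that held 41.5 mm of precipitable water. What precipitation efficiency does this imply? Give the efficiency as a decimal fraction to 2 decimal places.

ε = rainfall / PW = 21.5 / 41.5 = 0.52.

ε ≈ 0.52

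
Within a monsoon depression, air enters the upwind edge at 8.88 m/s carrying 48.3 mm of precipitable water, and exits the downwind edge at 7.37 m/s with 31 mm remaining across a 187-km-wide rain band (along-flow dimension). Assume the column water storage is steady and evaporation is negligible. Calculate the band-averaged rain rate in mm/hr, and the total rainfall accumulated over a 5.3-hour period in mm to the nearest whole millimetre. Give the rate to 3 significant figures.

Column moisture flux per unit crosswind length is F = V × PW.
Inflow: F_in = 8.88 × 48.3 = 428.904 mm·m/s
Outflow: F_out = 7.37 × 31 = 228.47 mm·m/s
Steady-state rate R = (F_in − F_out)/L = (428.904 − 228.47) / 187000 m = 1.072e-03 mm/s.
R = 1.072e-03 × 3600 = 3.86 mm/hr.
Over 5.3 h: total = 3.86 × 5.3 = 20.458 ≈ 20 mm.

R ≈ 3.86 mm/hr; total ≈ 20 mm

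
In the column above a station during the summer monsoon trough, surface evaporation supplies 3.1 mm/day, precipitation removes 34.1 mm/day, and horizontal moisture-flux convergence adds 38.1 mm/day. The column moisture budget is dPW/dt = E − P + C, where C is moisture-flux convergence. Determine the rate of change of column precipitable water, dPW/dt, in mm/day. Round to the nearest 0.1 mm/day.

dPW/dt ≈ 7.1 mm/day

dPW/dt = E − P + C = 3.1 − 34.1 + (38.1) = 7.1 mm/day.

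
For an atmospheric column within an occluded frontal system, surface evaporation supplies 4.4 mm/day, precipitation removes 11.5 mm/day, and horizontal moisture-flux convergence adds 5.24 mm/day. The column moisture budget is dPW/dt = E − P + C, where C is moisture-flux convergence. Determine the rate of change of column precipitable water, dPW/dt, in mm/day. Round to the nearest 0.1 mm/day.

dPW/dt = E − P + C = 4.4 − 11.5 + (5.24) = -1.9 mm/day.

dPW/dt ≈ -1.9 mm/day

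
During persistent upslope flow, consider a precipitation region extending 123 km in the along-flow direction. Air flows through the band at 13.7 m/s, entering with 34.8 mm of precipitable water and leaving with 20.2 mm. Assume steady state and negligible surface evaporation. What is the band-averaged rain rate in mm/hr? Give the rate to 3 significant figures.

R ≈ 5.85 mm/hr

Column moisture flux per unit crosswind length is F = V × PW.
Inflow: F_in = 13.7 × 34.8 = 476.76 mm·m/s
Outflow: F_out = 13.7 × 20.2 = 276.74 mm·m/s
Steady-state rate R = (F_in − F_out)/L = (476.76 − 276.74) / 123000 m = 1.626e-03 mm/s.
R = 1.626e-03 × 3600 = 5.85 mm/hr.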